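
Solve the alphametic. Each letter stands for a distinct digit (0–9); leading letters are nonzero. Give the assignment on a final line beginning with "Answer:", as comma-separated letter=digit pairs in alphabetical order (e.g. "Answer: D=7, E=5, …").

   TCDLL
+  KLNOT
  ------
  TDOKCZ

Step 1. [col 1: L + T ≡ Z (mod 10)] Z=6 is one option consistent with column 1 (L + T ≡ Z (mod 10), carry-in 0) — take it, so Z=6.
Step 2. [col 1: L + T ≡ Z (mod 10)] column 1 (L + T ≡ Z (mod 10), carry-in 0) doesn't pin T yet; pick T=1 and continue ⇒ T=1.
Step 3. [col 1: L + T ≡ Z (mod 10)] column 1: given T=1, Z=6, carry-in 0, and digits 1,6 already taken and all letters distinct, L+T≡Z (mod 10) forces L=5, so L=5.
Step 4. [col 2: L + O ≡ C (mod 10)] several values work for C in column 2 (L + O ≡ C (mod 10), carry-in 0); try C=2 ⇒ C=2.
Step 5. [col 2: L + O ≡ C (mod 10)] column 2: given L=5, C=2, carry-in 0, and digits 1,2,5,6 already taken and all letters distinct, L+O≡C (mod 10) forces O=7 ⇒ O=7.
Step 6. [col 3: D + N ≡ K (mod 10)] column 3 (D + N ≡ K (mod 10), carry-in 1) doesn't pin N yet; pick N=8 and continue, so N=8.
Step 7. [col 3: D + N ≡ K (mod 10)] column 3 (D + N ≡ K (mod 10), carry-in 1) doesn't pin K yet; pick K=9 and continue ⇒ K=9.
Step 8. [col 3: D + N ≡ K (mod 10)] column 3 reads D+N+carry(1)=K with N=8, K=9; with digits 1,2,5,6,7,8,9 already taken and all letters distinct, the only value for D is 0, so D=0.

Answer: C=2, D=0, K=9, L=5, N=8, O=7, T=1, Z=6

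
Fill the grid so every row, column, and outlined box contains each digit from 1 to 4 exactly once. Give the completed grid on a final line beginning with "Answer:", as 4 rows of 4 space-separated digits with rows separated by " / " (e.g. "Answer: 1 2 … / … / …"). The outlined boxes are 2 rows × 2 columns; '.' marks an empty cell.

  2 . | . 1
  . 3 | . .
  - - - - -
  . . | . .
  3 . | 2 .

Step 1. [r3c3∈{1,3,4}] r3c3 is the only open cell in col 3 admitting 1, so r3c3=1.
Step 2. [r1c2∈{4}] nothing but 4 survives at r1c2, so r1c2=4.
Step 3. [r4c4∈{4}] r4c4 has the single candidate 4. So r4c4=4.
Step 4. [r3c2∈{2}] r3c2 has the single candidate 2. So r3c2=2.
Step 5. [r3c1∈{4}] r3c1 has the single candidate 4 ⇒ r3c1=4.
Step 6. [r2c1∈{1}] r2c1 has the single candidate 1, so r2c1=1.
Step 7. [r1c3∈{3}] only 3 remains possible at r1c3 ⇒ r1c3=3.
Step 8. [r2c3∈{4}] r2c3 has the single candidate 4, so r2c3=4.
Step 9. [r2c4∈{2}] r2c4 is down to just 2. So r2c4=2.
Step 10. [r4c2∈{1}] only 1 remains possible at r4c2, so r4c2=1.
Step 11. [r3c4∈{3}] r3c4's peers cover all but 3 ⇒ r3c4=3.

Answer: 2 4 3 1 / 1 3 4 2 / 4 2 1 3 / 3 1 2 4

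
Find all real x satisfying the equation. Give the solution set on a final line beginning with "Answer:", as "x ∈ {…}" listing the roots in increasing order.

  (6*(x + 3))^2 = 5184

Step 1. [(6*(x + 3))^2 = 5184] LHS squared, RHS 5184 ≥ 0: apply √ (±) ⇒ sqrt: 6*(x + 3) = 72 or -72.
Step 2. [6*(x + 3) = 72 or -72] LHS = 6·(…); ÷6 both sides. So div: x + 3 = 12 or -12.
Step 3. [x + 3 = 12 or -12] +3 is outermost — subtract 3 both sides. So sub: x = 9 or -15.

Answer: x ∈ {-15, 9}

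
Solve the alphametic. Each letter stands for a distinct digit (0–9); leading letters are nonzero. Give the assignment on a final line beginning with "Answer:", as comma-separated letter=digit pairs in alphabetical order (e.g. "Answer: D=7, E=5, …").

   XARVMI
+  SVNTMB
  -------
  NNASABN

Step 1. [col 1: I + B ≡ N (mod 10)] N=1 is one option consistent with column 1 (I + B ≡ N (mod 10), carry-in 0) — take it, so N=1.
Step 2. [col 1: I + B ≡ N (mod 10)] no forcing yet in column 1 (carry-in 0); I=6 is free and consistent — try it. So I=6.
Step 3. [col 1: I + B ≡ N (mod 10)] from column 1 (I=6, N=1, carry-in 0, digits 1,6 already taken and all letters distinct): B must equal 5. So B=5.
Step 4. [col 2: M + M ≡ B (mod 10)] column 2 (M + M ≡ B (mod 10), carry-in 1) doesn't pin M yet; pick M=7 and continue. So M=7.
Step 5. [col 3: V + T ≡ A (mod 10)] several values work for V in column 3 (V + T ≡ A (mod 10), carry-in 1); try V=0 ⇒ V=0.
Step 6. [col 3: V + T ≡ A (mod 10)] no forcing yet in column 3 (carry-in 1); T=3 is free and consistent — try it. So T=3.
Step 7. [col 3: V + T ≡ A (mod 10)] column 3: given V=0, T=3, carry-in 1, and digits 0,1,3,5,6,7 already taken and all letters distinct, V+T≡A (mod 10) forces A=4 ⇒ A=4.
Step 8. [col 4: R + N ≡ S (mod 10)] column 4: given N=1, carry-in 0, and digits 0,1,3,4,5,6,7 already taken and all letters distinct, R+N≡S (mod 10) forces S=9. So S=9.
Step 9. [col 4: R + N ≡ S (mod 10)] from column 4 (N=1, S=9, carry-in 0, digits 0,1,3,4,5,6,7,9 already taken and all letters distinct): R must equal 8 ⇒ R=8.
Step 10. [col 6: X + S ≡ N (mod 10)] from column 6 (S=9, N=1, carry-in 0, digits 0,1,3,4,5,6,7,8,9 already taken and all letters distinct): X must equal 2. So X=2.

Answer: A=4, B=5, I=6, M=7, N=1, R=8, S=9, T=3, V=0, X=2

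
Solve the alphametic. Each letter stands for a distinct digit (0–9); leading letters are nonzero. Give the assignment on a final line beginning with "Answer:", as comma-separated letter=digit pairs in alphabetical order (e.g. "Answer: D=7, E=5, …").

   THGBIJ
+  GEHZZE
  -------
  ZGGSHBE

Step 1. [col 1: J + E ≡ E (mod 10)] in column 1 we have J+E≡E with carry-in 0; given nothing yet and all letters distinct, none taken yet, that pins J to 0. So J=0.
Step 2. [col 1: J + E ≡ E (mod 10)] several values work for E in column 1 (J + E ≡ E (mod 10), carry-in 0); try E=5. So E=5.
Step 3. [col 2: I + Z ≡ B (mod 10)] B=7 is one option consistent with column 2 (I + Z ≡ B (mod 10), carry-in 0) — take it, so B=7.
Step 4. [col 2: I + Z ≡ B (mod 10)] several values work for Z in column 2 (I + Z ≡ B (mod 10), carry-in 0); try Z=1, so Z=1.
Step 5. [col 2: I + Z ≡ B (mod 10)] column 2 reads I+Z+carry(0)=B with Z=1, B=7; with digits 0,1,5,7 already taken and all letters distinct, the only value for I is 6. So I=6.
Step 6. [col 3: B + Z ≡ H (mod 10)] in column 3 we have B+Z≡H with carry-in 0; given B=7, Z=1 and digits 0,1,5,6,7 already taken and all letters distinct, that pins H to 8 ⇒ H=8.
Step 7. [col 4: G + H ≡ S (mod 10)] from column 4 (H=8, carry-in 0, digits 0,1,5,6,7,8 already taken and all letters distinct): S must equal 2 ⇒ S=2.
Step 8. [col 4: G + H ≡ S (mod 10)] in column 4 we have G+H≡S with carry-in 0; given H=8, S=2 and digits 0,1,2,5,6,7,8 already taken and all letters distinct, that pins G to 4 ⇒ G=4.
Step 9. [col 6: T + G ≡ G (mod 10)] column 6 reads T+G+carry(1)=G with G=4; with digits 0,1,2,4,5,6,7,8 already taken and all letters distinct, the only value for T is 9, so T=9.

Answer: B=7, E=5, G=4, H=8, I=6, J=0, S=2, T=9, Z=1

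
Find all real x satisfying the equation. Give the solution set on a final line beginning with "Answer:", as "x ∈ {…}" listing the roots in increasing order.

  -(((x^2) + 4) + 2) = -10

Step 1. [-(((x^2) + 4) + 2) = -10] flip signs both sides, so neg: ((x^2) + 4) + 2 = 10.
Step 2. [((x^2) + 4) + 2 = 10] 2 comes off first (subtract 2), so sub: (x^2) + 4 = 8.
Step 3. [(x^2) + 4 = 8] peel the +4: subtract 4 from each side, so sub: x^2 = 4.
Step 4. [x^2 = 4] √ both sides: 4 ≥ 0 gives two branches. So sqrt: x = 2 or -2.

Answer: x ∈ {-2, 2}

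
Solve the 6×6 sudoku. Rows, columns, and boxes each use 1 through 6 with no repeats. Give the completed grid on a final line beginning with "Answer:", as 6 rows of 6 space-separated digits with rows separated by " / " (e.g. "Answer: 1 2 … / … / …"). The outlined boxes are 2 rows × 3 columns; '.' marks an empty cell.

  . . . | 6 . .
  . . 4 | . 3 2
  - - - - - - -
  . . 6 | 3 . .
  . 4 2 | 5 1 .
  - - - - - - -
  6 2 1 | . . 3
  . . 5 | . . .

Step 1. [r1c6∈{1,4,5}] 5 has one home in col 6: r1c6. So r1c6=5.
Step 2. [r6c1∈{3,4}] 4 has one home in col 1: r6c1, so r6c1=4.
Step 3. [r2c4∈{1}] r2c4's peers cover all but 1 ⇒ r2c4=1.
Step 4. [r3c5∈{2,4}] in row 3, 2 fits only at r3c5, so r3c5=2.
Step 5. [r1c3∈{3}] nothing but 3 survives at r1c3 ⇒ r1c3=3.
Step 6. [r1c2∈{1}] only 1 remains possible at r1c2. So r1c2=1.
Step 7. [r2c1∈{5}] only 5 remains possible at r2c1. So r2c1=5.
Step 8. [r5c4∈{4}] only 4 remains possible at r5c4, so r5c4=4.
Step 9. [r6c5∈{6}] r6c5 has the single candidate 6. So r6c5=6.
Step 10. [r4c6∈{6}] r4c6's peers cover all but 6 ⇒ r4c6=6.
Step 11. [r6c2∈{3}] r6c2's peers cover all but 3. So r6c2=3.
Step 12. [r1c5∈{4}] only 4 remains possible at r1c5. So r1c5=4.
Step 13. [r3c6∈{4}] r3c6 has the single candidate 4, so r3c6=4.
Step 14. [r3c1∈{1}] only 1 remains possible at r3c1. So r3c1=1.
Step 15. [r2c2∈{6}] r2c2 is down to just 6 ⇒ r2c2=6.
Step 16. [r1c1∈{2}] r1c1 is down to just 2. So r1c1=2.
Step 17. [r6c6∈{1}] only 1 remains possible at r6c6 ⇒ r6c6=1.
Step 18. [r3c2∈{5}] only 5 remains possible at r3c2 ⇒ r3c2=5.
Step 19. [r4c1∈{3}] only 3 remains possible at r4c1 ⇒ r4c1=3.
Step 20. [r5c5∈{5}] r5c5 is down to just 5, so r5c5=5.
Step 21. [r6c4∈{2}] r6c4 is down to just 2 ⇒ r6c4=2.

Answer: 2 1 3 6 4 5 / 5 6 4 1 3 2 / 1 5 6 3 2 4 / 3 4 2 5 1 6 / 6 2 1 4 5 3 / 4 3 5 2 6 1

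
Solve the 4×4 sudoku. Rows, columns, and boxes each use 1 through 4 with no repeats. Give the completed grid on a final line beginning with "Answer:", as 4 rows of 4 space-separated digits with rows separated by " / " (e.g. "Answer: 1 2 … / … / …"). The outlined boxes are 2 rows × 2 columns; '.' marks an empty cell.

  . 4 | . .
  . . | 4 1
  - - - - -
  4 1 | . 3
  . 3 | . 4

Step 1. [r4c1∈{2}] r4c1's peers cover all but 2 ⇒ r4c1=2.
Step 2. [r1c3∈{2,3}] across col 3, 3 lands solely at r1c3. So r1c3=3.
Step 3. [r1c1∈{1}] r1c1's peers cover all but 1 ⇒ r1c1=1.
Step 4. [r4c3∈{1}] r4c3 has the single candidate 1. So r4c3=1.
Step 5. [r3c3∈{2}] r3c3's peers cover all but 2, so r3c3=2.
Step 6. [r2c1∈{3}] r2c1 has the single candidate 3 ⇒ r2c1=3.
Step 7. [r1c4∈{2}] r1c4 is down to just 2, so r1c4=2.
Step 8. [r2c2∈{2}] only 2 remains possible at r2c2. So r2c2=2.

Answer: 1 4 3 2 / 3 2 4 1 / 4 1 2 3 / 2 3 1 4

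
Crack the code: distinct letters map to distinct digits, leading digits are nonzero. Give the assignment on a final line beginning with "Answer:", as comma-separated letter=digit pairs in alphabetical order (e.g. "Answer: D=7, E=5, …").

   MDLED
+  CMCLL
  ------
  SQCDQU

Step 1. [col 1: D + L ≡ U (mod 10)] no forcing yet in column 1 (carry-in 0); D=9 is free and consistent — try it. So D=9.
Step 2. [col 1: D + L ≡ U (mod 10)] column 1 (D + L ≡ U (mod 10), carry-in 0) doesn't pin U yet; pick U=2 and continue. So U=2.
Step 3. [S] S is the leading digit of a 6-digit sum of two 5-digit numbers; the final carry is exactly 1. So S=1.
Step 4. [col 1: D + L ≡ U (mod 10)] in column 1 we have D+L≡U with carry-in 0; given D=9, U=2 and digits 1,2,9 already taken and all letters distinct, that pins L to 3 ⇒ L=3.
Step 5. [col 2: E + L ≡ Q (mod 10)] column 2 (E + L ≡ Q (mod 10), carry-in 1) doesn't pin E yet; pick E=0 and continue. So E=0.
Step 6. [col 2: E + L ≡ Q (mod 10)] from column 2 (E=0, L=3, carry-in 1, digits 0,1,2,3,9 already taken and all letters distinct): Q must equal 4 ⇒ Q=4.
Step 7. [col 3: L + C ≡ D (mod 10)] in column 3 we have L+C≡D with carry-in 0; given L=3, D=9 and digits 0,1,2,3,4,9 already taken and all letters distinct, that pins C to 6, so C=6.
Step 8. [col 4: D + M ≡ C (mod 10)] from column 4 (D=9, C=6, carry-in 0, digits 0,1,2,3,4,6,9 already taken and all letters distinct): M must equal 7. So M=7.

Answer: C=6, D=9, E=0, L=3, M=7, Q=4, S=1, U=2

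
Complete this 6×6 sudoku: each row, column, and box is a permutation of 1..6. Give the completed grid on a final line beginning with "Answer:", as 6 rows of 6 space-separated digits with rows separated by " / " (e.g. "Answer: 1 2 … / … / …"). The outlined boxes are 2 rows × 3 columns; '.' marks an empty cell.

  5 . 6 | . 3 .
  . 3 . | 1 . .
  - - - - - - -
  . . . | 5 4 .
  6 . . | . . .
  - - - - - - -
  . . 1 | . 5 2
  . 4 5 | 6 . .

Step 1. [r3c1∈{1,2,3}] 1 has one home in col 1: r3c1, so r3c1=1.
Step 2. [r3c2∈{2}] r3c2 is down to just 2 ⇒ r3c2=2.
Step 3. [r1c4∈{2,4}] across row 1, 2 lands solely at r1c4 ⇒ r1c4=2.
Step 4. [r4c4∈{3}] r4c4's peers cover all but 3. So r4c4=3.
Step 5. [r2c1∈{2,4}] r2c1 is the only open cell in col 1 admitting 4. So r2c1=4.
Step 6. [r6c6∈{1,3}] in col 6, 3 fits only at r6c6 ⇒ r6c6=3.
Step 7. [r2c5∈{6}] nothing but 6 survives at r2c5 ⇒ r2c5=6.
Step 8. [r6c5∈{1}] r6c5 is down to just 1, so r6c5=1.
Step 9. [r4c2∈{5}] r4c2 is down to just 5. So r4c2=5.
Step 10. [r1c6∈{4}] only 4 remains possible at r1c6 ⇒ r1c6=4.
Step 11. [r2c6∈{5}] r2c6 has the single candidate 5. So r2c6=5.
Step 12. [r5c2∈{6}] r5c2 has the single candidate 6. So r5c2=6.
Step 13. [r3c6∈{6}] r3c6 is down to just 6, so r3c6=6.
Step 14. [r5c1∈{3}] r5c1 is down to just 3, so r5c1=3.
Step 15. [r3c3∈{3}] r3c3 is down to just 3. So r3c3=3.
Step 16. [r4c3∈{4}] only 4 remains possible at r4c3, so r4c3=4.
Step 17. [r6c1∈{2}] r6c1 has the single candidate 2. So r6c1=2.
Step 18. [r2c3∈{2}] r2c3's peers cover all but 2. So r2c3=2.
Step 19. [r4c6∈{1}] r4c6 is down to just 1 ⇒ r4c6=1.
Step 20. [r5c4∈{4}] nothing but 4 survives at r5c4. So r5c4=4.
Step 21. [r1c2∈{1}] r1c2 has the single candidate 1 ⇒ r1c2=1.
Step 22. [r4c5∈{2}] only 2 remains possible at r4c5. So r4c5=2.

Answer: 5 1 6 2 3 4 / 4 3 2 1 6 5 / 1 2 3 5 4 6 / 6 5 4 3 2 1 / 3 6 1 4 5 2 / 2 4 5 6 1 3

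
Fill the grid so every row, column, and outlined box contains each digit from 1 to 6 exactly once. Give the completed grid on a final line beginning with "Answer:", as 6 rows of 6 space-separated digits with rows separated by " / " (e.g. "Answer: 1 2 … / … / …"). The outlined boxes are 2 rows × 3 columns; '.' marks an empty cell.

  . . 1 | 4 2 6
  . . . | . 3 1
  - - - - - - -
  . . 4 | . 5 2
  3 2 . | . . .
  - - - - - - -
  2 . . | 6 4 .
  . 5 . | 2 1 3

Step 1. [r6c3∈{6}] r6c3's peers cover all but 6, so r6c3=6.
Step 2. [r3c1∈{1,6}] r3c1 is the only open cell in col 1 admitting 1 ⇒ r3c1=1.
Step 3. [r2c1∈{4,5,6}] col 1 places 6 nowhere but r2c1. So r2c1=6.
Step 4. [r4c3∈{5}] only 5 remains possible at r4c3, so r4c3=5.
Step 5. [r5c3∈{3}] nothing but 3 survives at r5c3 ⇒ r5c3=3.
Step 6. [r3c4∈{3}] r3c4 is down to just 3. So r3c4=3.
Step 7. [r5c6∈{5}] only 5 remains possible at r5c6, so r5c6=5.
Step 8. [r4c4∈{1}] r4c4 has the single candidate 1. So r4c4=1.
Step 9. [r3c2∈{6}] r3c2 is down to just 6. So r3c2=6.
Step 10. [r4c6∈{4}] r4c6 is down to just 4, so r4c6=4.
Step 11. [r6c1∈{4}] nothing but 4 survives at r6c1, so r6c1=4.
Step 12. [r4c5∈{6}] nothing but 6 survives at r4c5 ⇒ r4c5=6.
Step 13. [r1c2∈{3}] only 3 remains possible at r1c2. So r1c2=3.
Step 14. [r2c4∈{5}] only 5 remains possible at r2c4. So r2c4=5.
Step 15. [r2c2∈{4}] r2c2's peers cover all but 4 ⇒ r2c2=4.
Step 16. [r5c2∈{1}] only 1 remains possible at r5c2 ⇒ r5c2=1.
Step 17. [r2c3∈{2}] r2c3 has the single candidate 2 ⇒ r2c3=2.
Step 18. [r1c1∈{5}] only 5 remains possible at r1c1 ⇒ r1c1=5.

Answer: 5 3 1 4 2 6 / 6 4 2 5 3 1 / 1 6 4 3 5 2 / 3 2 5 1 6 4 / 2 1 3 6 4 5 / 4 5 6 2 1 3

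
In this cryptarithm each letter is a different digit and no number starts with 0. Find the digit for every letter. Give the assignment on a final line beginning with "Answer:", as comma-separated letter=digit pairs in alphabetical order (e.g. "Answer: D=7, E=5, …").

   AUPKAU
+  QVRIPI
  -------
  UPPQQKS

Step 1. [col 1: U + I ≡ S (mod 10)] U=1 is one option consistent with column 1 (U + I ≡ S (mod 10), carry-in 0) — take it ⇒ U=1.
Step 2. [col 1: U + I ≡ S (mod 10)] no forcing yet in column 1 (carry-in 0); S=4 is free and consistent — try it. So S=4.
Step 3. [col 1: U + I ≡ S (mod 10)] column 1 reads U+I+carry(0)=S with U=1, S=4; with digits 1,4 already taken and all letters distinct, the only value for I is 3 ⇒ I=3.
Step 4. [col 2: A + P ≡ K (mod 10)] column 2 (A + P ≡ K (mod 10), carry-in 0) doesn't pin P yet; pick P=7 and continue. So P=7.
Step 5. [col 2: A + P ≡ K (mod 10)] no forcing yet in column 2 (carry-in 0); K=5 is free and consistent — try it ⇒ K=5.
Step 6. [col 2: A + P ≡ K (mod 10)] column 2 reads A+P+carry(0)=K with P=7, K=5; with digits 1,3,4,5,7 already taken and all letters distinct, the only value for A is 8 ⇒ A=8.
Step 7. [col 3: K + I ≡ Q (mod 10)] column 3: given K=5, I=3, carry-in 1, and digits 1,3,4,5,7,8 already taken and all letters distinct, K+I≡Q (mod 10) forces Q=9. So Q=9.
Step 8. [col 4: P + R ≡ Q (mod 10)] column 4 reads P+R+carry(0)=Q with P=7, Q=9; with digits 1,3,4,5,7,8,9 already taken and all letters distinct, the only value for R is 2 ⇒ R=2.
Step 9. [col 5: U + V ≡ P (mod 10)] in column 5 we have U+V≡P with carry-in 0; given U=1, P=7 and digits 1,2,3,4,5,7,8,9 already taken and all letters distinct, that pins V to 6. So V=6.

Answer: A=8, I=3, K=5, P=7, Q=9, R=2, S=4, U=1, V=6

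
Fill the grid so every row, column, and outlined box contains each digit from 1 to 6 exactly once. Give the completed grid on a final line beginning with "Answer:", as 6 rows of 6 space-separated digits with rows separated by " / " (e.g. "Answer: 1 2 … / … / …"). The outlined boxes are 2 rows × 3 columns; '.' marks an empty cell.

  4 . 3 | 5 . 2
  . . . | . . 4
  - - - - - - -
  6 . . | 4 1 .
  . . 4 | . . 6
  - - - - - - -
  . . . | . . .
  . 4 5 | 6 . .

Step 1. [r1c2∈{1,6}] 1 has one home in row 1: r1c2. So r1c2=1.
Step 2. [r5c3∈{1,2,6}] across col 3, 1 lands solely at r5c3, so r5c3=1.
Step 3. [r3c3∈{2}] r3c3 is down to just 2. So r3c3=2.
Step 4. [r5c2∈{2,3,6}] r5c2 is the only open cell in row 5 admitting 6 ⇒ r5c2=6.
Step 5. [r5c5∈{2,3,4,5}] in row 5, 4 fits only at r5c5 ⇒ r5c5=4.
Step 6. [r4c5∈{2,3,5}] in col 5, 5 fits only at r4c5 ⇒ r4c5=5.
Step 7. [r3c6∈{3}] r3c6 is down to just 3, so r3c6=3.
Step 8. [r6c5∈{2,3}] col 5 places 2 nowhere but r6c5. So r6c5=2.
Step 9. [r5c4∈{3}] nothing but 3 survives at r5c4, so r5c4=3.
Step 10. [r2c2∈{2,5}] 2 has one home in col 2: r2c2 ⇒ r2c2=2.
Step 11. [r2c3∈{6}] r2c3 has the single candidate 6. So r2c3=6.
Step 12. [r4c2∈{3}] nothing but 3 survives at r4c2. So r4c2=3.
Step 13. [r2c1∈{5}] only 5 remains possible at r2c1 ⇒ r2c1=5.
Step 14. [r4c1∈{1}] r4c1 is down to just 1 ⇒ r4c1=1.
Step 15. [r5c1∈{2}] r5c1 has the single candidate 2, so r5c1=2.
Step 16. [r2c4∈{1}] r2c4's peers cover all but 1 ⇒ r2c4=1.
Step 17. [r3c2∈{5}] nothing but 5 survives at r3c2, so r3c2=5.
Step 18. [r4c4∈{2}] r4c4 has the single candidate 2. So r4c4=2.
Step 19. [r5c6∈{5}] r5c6 is down to just 5. So r5c6=5.
Step 20. [r1c5∈{6}] r1c5 has the single candidate 6 ⇒ r1c5=6.
Step 21. [r2c5∈{3}] r2c5's peers cover all but 3 ⇒ r2c5=3.
Step 22. [r6c6∈{1}] nothing but 1 survives at r6c6, so r6c6=1.
Step 23. [r6c1∈{3}] r6c1 has the single candidate 3, so r6c1=3.

Answer: 4 1 3 5 6 2 / 5 2 6 1 3 4 / 6 5 2 4 1 3 / 1 3 4 2 5 6 / 2 6 1 3 4 5 / 3 4 5 6 2 1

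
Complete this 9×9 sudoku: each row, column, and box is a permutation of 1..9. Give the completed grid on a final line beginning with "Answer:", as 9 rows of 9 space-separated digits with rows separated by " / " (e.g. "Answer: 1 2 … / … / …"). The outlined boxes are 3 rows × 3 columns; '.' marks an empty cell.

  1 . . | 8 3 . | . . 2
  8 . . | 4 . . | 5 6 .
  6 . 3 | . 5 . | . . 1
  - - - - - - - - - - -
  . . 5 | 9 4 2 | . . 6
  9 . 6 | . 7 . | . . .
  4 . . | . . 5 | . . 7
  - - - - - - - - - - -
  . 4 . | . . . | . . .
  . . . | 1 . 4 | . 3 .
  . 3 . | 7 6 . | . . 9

Step 1. [r9c6∈{8}] nothing but 8 survives at r9c6 ⇒ r9c6=8.
Step 2. [r8c2∈{2,5,6,7,8,9}] r8c2 is the only open cell in col 2 admitting 6, so r8c2=6.
Step 3. [r5c4∈{3}] nothing but 3 survives at r5c4. So r5c4=3.
Step 4. [r6c7∈{1,2,3,8,9}] 3 has one home in row 6: r6c7. So r6c7=3.
Step 5. [r5c6∈{1}] r5c6's peers cover all but 1, so r5c6=1.
Step 6. [r6c8∈{1,2,8,9}] in row 6, 9 fits only at r6c8. So r6c8=9.
Step 7. [r5c9∈{4,5,8}] across col 9, 4 lands solely at r5c9. So r5c9=4.
Step 8. [r7c7∈{1,2,6,7,8}] across row 7, 6 lands solely at r7c7, so r7c7=6.
Step 9. [r5c8∈{2,5,8}] 5 has one home in row 5: r5c8. So r5c8=5.
Step 10. [r1c3∈{4,7,9}] col 3 places 4 nowhere but r1c3, so r1c3=4.
Step 11. [r1c8∈{7}] only 7 remains possible at r1c8. So r1c8=7.
Step 12. [r5c7∈{2,8}] 2 has one home in box 6: r5c7 ⇒ r5c7=2.
Step 13. [r5c2∈{8}] r5c2's peers cover all but 8 ⇒ r5c2=8.
Step 14. [r8c7∈{7,8}] 7 has one home in col 7: r8c7 ⇒ r8c7=7.
Step 15. [r7c4∈{2,5}] 5 has one home in col 4: r7c4 ⇒ r7c4=5.
Step 16. [r7c9∈{8}] only 8 remains possible at r7c9. So r7c9=8.
Step 17. [r1c7∈{9}] r1c7 is down to just 9 ⇒ r1c7=9.
Step 18. [r2c5∈{1,2,9}] row 2 places 1 nowhere but r2c5. So r2c5=1.
Step 19. [r8c3∈{2,8,9}] r8c3 is the only open cell in row 8 admitting 8. So r8c3=8.
Step 20. [r7c3∈{1,2,7,9}] r7c3 is the only open cell in box 7 admitting 9 ⇒ r7c3=9.
Step 21. [r7c8∈{1,2}] in row 7, 1 fits only at r7c8 ⇒ r7c8=1.
Step 22. [r2c3∈{2,7}] across col 3, 7 lands solely at r2c3 ⇒ r2c3=7.
Step 23. [r9c8∈{2,4}] col 8 places 2 nowhere but r9c8 ⇒ r9c8=2.
Step 24. [r2c2∈{2,9}] r2c2 is the only open cell in row 2 admitting 2. So r2c2=2.
Step 25. [r6c2∈{1}] only 1 remains possible at r6c2, so r6c2=1.
Step 26. [r3c8∈{4,8}] 4 has one home in col 8: r3c8. So r3c8=4.
Step 27. [r7c5∈{2}] nothing but 2 survives at r7c5 ⇒ r7c5=2.
Step 28. [r8c1∈{2,5}] in row 8, 2 fits only at r8c1, so r8c1=2.
Step 29. [r2c6∈{9}] nothing but 9 survives at r2c6. So r2c6=9.
Step 30. [r4c2∈{7}] only 7 remains possible at r4c2 ⇒ r4c2=7.
Step 31. [r4c8∈{8}] r4c8's peers cover all but 8. So r4c8=8.
Step 32. [r7c6∈{3}] r7c6 has the single candidate 3, so r7c6=3.
Step 33. [r3c4∈{2}] r3c4 is down to just 2, so r3c4=2.
Step 34. [r9c3∈{1}] nothing but 1 survives at r9c3, so r9c3=1.
Step 35. [r6c3∈{2}] r6c3 is down to just 2 ⇒ r6c3=2.
Step 36. [r7c1∈{7}] r7c1 is down to just 7. So r7c1=7.
Step 37. [r1c6∈{6}] r1c6's peers cover all but 6. So r1c6=6.
Step 38. [r8c5∈{9}] r8c5's peers cover all but 9. So r8c5=9.
Step 39. [r4c7∈{1}] nothing but 1 survives at r4c7. So r4c7=1.
Step 40. [r9c1∈{5}] only 5 remains possible at r9c1. So r9c1=5.
Step 41. [r1c2∈{5}] r1c2's peers cover all but 5, so r1c2=5.
Step 42. [r2c9∈{3}] r2c9's peers cover all but 3, so r2c9=3.
Step 43. [r3c7∈{8}] nothing but 8 survives at r3c7. So r3c7=8.
Step 44. [r6c4∈{6}] nothing but 6 survives at r6c4. So r6c4=6.
Step 45. [r3c6∈{7}] r3c6's peers cover all but 7 ⇒ r3c6=7.
Step 46. [r9c7∈{4}] nothing but 4 survives at r9c7. So r9c7=4.
Step 47. [r4c1∈{3}] nothing but 3 survives at r4c1, so r4c1=3.
Step 48. [r3c2∈{9}] r3c2's peers cover all but 9 ⇒ r3c2=9.
Step 49. [r6c5∈{8}] r6c5 is down to just 8. So r6c5=8.
Step 50. [r8c9∈{5}] nothing but 5 survives at r8c9. So r8c9=5.

Answer: 1 5 4 8 3 6 9 7 2 / 8 2 7 4 1 9 5 6 3 / 6 9 3 2 5 7 8 4 1 / 3 7 5 9 4 2 1 8 6 / 9 8 6 3 7 1 2 5 4 / 4 1 2 6 8 5 3 9 7 / 7 4 9 5 2 3 6 1 8 / 2 6 8 1 9 4 7 3 5 / 5 3 1 7 6 8 4 2 9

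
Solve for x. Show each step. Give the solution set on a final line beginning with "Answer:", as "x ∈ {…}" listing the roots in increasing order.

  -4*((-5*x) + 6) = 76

Step 1. [-4*((-5*x) + 6) = 76] leading coefficient -4: divide by -4 ⇒ div: (-5*x) + 6 = -19.
Step 2. [(-5*x) + 6 = -19] 6 comes off first (subtract 6). So sub: -5*x = -25.
Step 3. [-5*x = -25] LHS = -5·(…); ÷-5 both sides. So div: x = 5.

Answer: x ∈ {5}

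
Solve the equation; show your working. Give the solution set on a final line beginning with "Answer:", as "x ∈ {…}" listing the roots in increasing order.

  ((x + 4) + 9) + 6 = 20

Step 1. [((x + 4) + 9) + 6 = 20] the outer +6 inverts by subtracting 6, so sub: (x + 4) + 9 = 14.
Step 2. [(x + 4) + 9 = 14] the outer +9 inverts by subtracting 9, so sub: x + 4 = 5.
Step 3. [x + 4 = 5] the outer +4 inverts by subtracting 4 ⇒ sub: x = 1.

Answer: x ∈ {1}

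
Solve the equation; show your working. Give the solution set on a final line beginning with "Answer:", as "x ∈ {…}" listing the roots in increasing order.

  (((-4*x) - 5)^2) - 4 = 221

Step 1. [(((-4*x) - 5)^2) - 4 = 221] peel the -4: add 4 from each side ⇒ sub: ((-4*x) - 5)^2 = 225.
Step 2. [((-4*x) - 5)^2 = 225] √ both sides: 225 ≥ 0 gives two branches. So sqrt: (-4*x) - 5 = 15 or -15.
Step 3. [(-4*x) - 5 = 15 or -15] -5 is outermost — add 5 both sides, so sub: -4*x = 20 or -10.
Step 4. [-4*x = 20 or -10] -4·(inner) — divide through by -4 ⇒ div: x = -5 or 5/2.

Answer: x ∈ {-5, 5/2}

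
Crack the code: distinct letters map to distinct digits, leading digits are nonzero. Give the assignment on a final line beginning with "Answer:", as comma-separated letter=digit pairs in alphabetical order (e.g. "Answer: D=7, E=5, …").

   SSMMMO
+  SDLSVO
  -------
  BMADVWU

Step 1. [B] adding two 6-digit numbers gives at most 6+1 digits, and here it does — B is that final carry and must be 1, so B=1.
Step 2. [col 1: O + O ≡ U (mod 10)] O=7 is one option consistent with column 1 (O + O ≡ U (mod 10), carry-in 0) — take it, so O=7.
Step 3. [col 1: O + O ≡ U (mod 10)] from column 1 (O=7, carry-in 0, digits 1,7 already taken and all letters distinct): U must equal 4, so U=4.
Step 4. [col 2: M + V ≡ W (mod 10)] no forcing yet in column 2 (carry-in 1); M=6 is free and consistent — try it. So M=6.
Step 5. [col 2: M + V ≡ W (mod 10)] V=5 is one option consistent with column 2 (M + V ≡ W (mod 10), carry-in 1) — take it. So V=5.
Step 6. [col 2: M + V ≡ W (mod 10)] column 2: given M=6, V=5, carry-in 1, and digits 1,4,5,6,7 already taken and all letters distinct, M+V≡W (mod 10) forces W=2 ⇒ W=2.
Step 7. [col 3: M + S ≡ V (mod 10)] from column 3 (M=6, V=5, carry-in 1, digits 1,2,4,5,6,7 already taken and all letters distinct): S must equal 8. So S=8.
Step 8. [col 4: M + L ≡ D (mod 10)] column 4 reads M+L+carry(1)=D with M=6; with digits 1,2,4,5,6,7,8 already taken and all letters distinct, the only value for D is 0. So D=0.
Step 9. [col 4: M + L ≡ D (mod 10)] column 4 reads M+L+carry(1)=D with M=6, D=0; with digits 0,1,2,4,5,6,7,8 already taken and all letters distinct, the only value for L is 3 ⇒ L=3.
Step 10. [col 5: S + D ≡ A (mod 10)] from column 5 (S=8, D=0, carry-in 1, digits 0,1,2,3,4,5,6,7,8 already taken and all letters distinct): A must equal 9, so A=9.

Answer: A=9, B=1, D=0, L=3, M=6, O=7, S=8, U=4, V=5, W=2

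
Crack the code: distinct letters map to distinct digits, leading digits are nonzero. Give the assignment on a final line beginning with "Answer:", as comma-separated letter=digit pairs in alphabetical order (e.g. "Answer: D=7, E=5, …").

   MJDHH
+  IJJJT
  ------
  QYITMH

Step 1. [col 1: H + T ≡ H (mod 10)] column 1: given nothing yet, carry-in 0, and all letters distinct, none taken yet, H+T≡H (mod 10) forces T=0, so T=0.
Step 2. [Q] the sum has 6 digits but both addends have 5; that extra leading digit Q is the final carry, namely 1 ⇒ Q=1.
Step 3. [col 1: H + T ≡ H (mod 10)] H=7 is one option consistent with column 1 (H + T ≡ H (mod 10), carry-in 0) — take it, so H=7.
Step 4. [col 2: H + J ≡ M (mod 10)] column 2 (H + J ≡ M (mod 10), carry-in 0) doesn't pin J yet; pick J=2 and continue. So J=2.
Step 5. [col 2: H + J ≡ M (mod 10)] column 2 reads H+J+carry(0)=M with H=7, J=2; with digits 0,1,2,7 already taken and all letters distinct, the only value for M is 9. So M=9.
Step 6. [col 3: D + J ≡ T (mod 10)] column 3 reads D+J+carry(0)=T with J=2, T=0; with digits 0,1,2,7,9 already taken and all letters distinct, the only value for D is 8. So D=8.
Step 7. [col 4: J + J ≡ I (mod 10)] from column 4 (J=2, carry-in 1, digits 0,1,2,7,8,9 already taken and all letters distinct): I must equal 5 ⇒ I=5.
Step 8. [col 5: M + I ≡ Y (mod 10)] column 5 reads M+I+carry(0)=Y with M=9, I=5; with digits 0,1,2,5,7,8,9 already taken and all letters distinct, the only value for Y is 4 ⇒ Y=4.

Answer: D=8, H=7, I=5, J=2, M=9, Q=1, T=0, Y=4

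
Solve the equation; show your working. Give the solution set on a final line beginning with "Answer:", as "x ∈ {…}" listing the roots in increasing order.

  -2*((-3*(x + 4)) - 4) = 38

Step 1. [-2*((-3*(x + 4)) - 4) = 38] LHS = -2·(…); ÷-2 both sides, so div: (-3*(x + 4)) - 4 = -19.
Step 2. [(-3*(x + 4)) - 4 = -19] -4 is outermost — add 4 both sides, so sub: -3*(x + 4) = -15.
Step 3. [-3*(x + 4) = -15] LHS = -3·(…); ÷-3 both sides, so div: x + 4 = 5.
Step 4. [x + 4 = 5] the outer +4 inverts by subtracting 4 ⇒ sub: x = 1.

Answer: x ∈ {1}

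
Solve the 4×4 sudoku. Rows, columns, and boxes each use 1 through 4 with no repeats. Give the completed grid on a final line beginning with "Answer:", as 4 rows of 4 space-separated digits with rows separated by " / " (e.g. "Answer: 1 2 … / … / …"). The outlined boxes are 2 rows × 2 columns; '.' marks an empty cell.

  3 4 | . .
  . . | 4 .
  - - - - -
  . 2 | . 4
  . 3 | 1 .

Step 1. [r1c4∈{1,2}] in row 1, 1 fits only at r1c4, so r1c4=1.
Step 2. [r2c1∈{1,2}] 2 has one home in col 1: r2c1, so r2c1=2.
Step 3. [r2c2∈{1}] only 1 remains possible at r2c2 ⇒ r2c2=1.
Step 4. [r4c4∈{2}] only 2 remains possible at r4c4, so r4c4=2.
Step 5. [r4c1∈{4}] r4c1's peers cover all but 4 ⇒ r4c1=4.
Step 6. [r3c3∈{3}] r3c3 is down to just 3 ⇒ r3c3=3.
Step 7. [r1c3∈{2}] r1c3 has the single candidate 2. So r1c3=2.
Step 8. [r2c4∈{3}] r2c4 is down to just 3 ⇒ r2c4=3.
Step 9. [r3c1∈{1}] r3c1 has the single candidate 1, so r3c1=1.

Answer: 3 4 2 1 / 2 1 4 3 / 1 2 3 4 / 4 3 1 2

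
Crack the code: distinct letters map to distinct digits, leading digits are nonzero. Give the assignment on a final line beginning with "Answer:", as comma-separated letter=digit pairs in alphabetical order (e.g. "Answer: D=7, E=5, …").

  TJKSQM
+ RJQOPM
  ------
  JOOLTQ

Step 1. [col 1: M + M ≡ Q (mod 10)] M=6 is one option consistent with column 1 (M + M ≡ Q (mod 10), carry-in 0) — take it ⇒ M=6.
Step 2. [col 1: M + M ≡ Q (mod 10)] in column 1 we have M+M≡Q with carry-in 0; given M=6 and digits 6 already taken and all letters distinct, that pins Q to 2. So Q=2.
Step 3. [col 2: Q + P ≡ T (mod 10)] several values work for P in column 2 (Q + P ≡ T (mod 10), carry-in 1); try P=0, so P=0.
Step 4. [col 2: Q + P ≡ T (mod 10)] in column 2 we have Q+P≡T with carry-in 1; given Q=2, P=0 and digits 0,2,6 already taken and all letters distinct, that pins T to 3. So T=3.
Step 5. [col 3: S + O ≡ L (mod 10)] several values work for S in column 3 (S + O ≡ L (mod 10), carry-in 0); try S=9. So S=9.
Step 6. [col 3: S + O ≡ L (mod 10)] O=8 is one option consistent with column 3 (S + O ≡ L (mod 10), carry-in 0) — take it. So O=8.
Step 7. [col 3: S + O ≡ L (mod 10)] in column 3 we have S+O≡L with carry-in 0; given S=9, O=8 and digits 0,2,3,6,8,9 already taken and all letters distinct, that pins L to 7, so L=7.
Step 8. [col 4: K + Q ≡ O (mod 10)] column 4: given Q=2, O=8, carry-in 1, and digits 0,2,3,6,7,8,9 already taken and all letters distinct, K+Q≡O (mod 10) forces K=5, so K=5.
Step 9. [col 5: J + J ≡ O (mod 10)] column 5: given O=8, carry-in 0, and digits 0,2,3,5,6,7,8,9 already taken and all letters distinct, J+J≡O (mod 10) forces J=4, so J=4.
Step 10. [col 6: T + R ≡ J (mod 10)] column 6 reads T+R+carry(0)=J with T=3, J=4; with digits 0,2,3,4,5,6,7,8,9 already taken and all letters distinct, the only value for R is 1 ⇒ R=1.

Answer: J=4, K=5, L=7, M=6, O=8, P=0, Q=2, R=1, S=9, T=3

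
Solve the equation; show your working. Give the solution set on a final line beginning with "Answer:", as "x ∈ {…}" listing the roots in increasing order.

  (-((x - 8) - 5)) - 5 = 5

Step 1. [(-((x - 8) - 5)) - 5 = 5] the outer -5 inverts by adding 5, so sub: -((x - 8) - 5) = 10.
Step 2. [-((x - 8) - 5) = 10] leading − — multiply by −1, so neg: (x - 8) - 5 = -10.
Step 3. [(x - 8) - 5 = -10] -5 is outermost — add 5 both sides ⇒ sub: x - 8 = -5.
Step 4. [x - 8 = -5] 8 comes off first (add 8), so sub: x = 3.

Answer: x ∈ {3}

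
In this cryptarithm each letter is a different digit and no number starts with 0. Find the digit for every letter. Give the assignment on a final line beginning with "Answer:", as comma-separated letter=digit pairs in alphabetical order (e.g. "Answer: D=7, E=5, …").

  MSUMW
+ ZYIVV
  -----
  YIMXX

Step 1. [col 1: W + V ≡ X (mod 10)] column 1 (W + V ≡ X (mod 10), carry-in 0) doesn't pin W yet; pick W=7 and continue, so W=7.
Step 2. [col 1: W + V ≡ X (mod 10)] column 1 (W + V ≡ X (mod 10), carry-in 0) doesn't pin X yet; pick X=0 and continue ⇒ X=0.
Step 3. [col 1: W + V ≡ X (mod 10)] column 1: given W=7, X=0, carry-in 0, and digits 0,7 already taken and all letters distinct, W+V≡X (mod 10) forces V=3 ⇒ V=3.
Step 4. [col 2: M + V ≡ X (mod 10)] in column 2 we have M+V≡X with carry-in 1; given V=3, X=0 and digits 0,3,7 already taken and all letters distinct, that pins M to 6. So M=6.
Step 5. [col 3: U + I ≡ M (mod 10)] several values work for I in column 3 (U + I ≡ M (mod 10), carry-in 1); try I=4, so I=4.
Step 6. [col 3: U + I ≡ M (mod 10)] in column 3 we have U+I≡M with carry-in 1; given I=4, M=6 and digits 0,3,4,6,7 already taken and all letters distinct, that pins U to 1. So U=1.
Step 7. [col 4: S + Y ≡ I (mod 10)] no forcing yet in column 4 (carry-in 0); S=5 is free and consistent — try it. So S=5.
Step 8. [col 4: S + Y ≡ I (mod 10)] from column 4 (S=5, I=4, carry-in 0, digits 0,1,3,4,5,6,7 already taken and all letters distinct): Y must equal 9, so Y=9.
Step 9. [col 5: M + Z ≡ Y (mod 10)] column 5 reads M+Z+carry(1)=Y with M=6, Y=9; with digits 0,1,3,4,5,6,7,9 already taken and all letters distinct, the only value for Z is 2 ⇒ Z=2.

Answer: I=4, M=6, S=5, U=1, V=3, W=7, X=0, Y=9, Z=2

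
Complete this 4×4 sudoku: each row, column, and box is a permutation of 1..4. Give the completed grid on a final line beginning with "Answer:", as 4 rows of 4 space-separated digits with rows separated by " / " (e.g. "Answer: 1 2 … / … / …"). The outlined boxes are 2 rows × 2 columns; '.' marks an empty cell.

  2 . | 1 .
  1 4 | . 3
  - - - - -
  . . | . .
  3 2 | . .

Step 1. [r4c3∈{4}] r4c3 has the single candidate 4 ⇒ r4c3=4.
Step 2. [r3c4∈{1,2}] in col 4, 2 fits only at r3c4, so r3c4=2.
Step 3. [r3c1∈{4}] r3c1 has the single candidate 4, so r3c1=4.
Step 4. [r2c3∈{2}] r2c3 has the single candidate 2, so r2c3=2.
Step 5. [r4c4∈{1}] r4c4 has the single candidate 1 ⇒ r4c4=1.
Step 6. [r1c4∈{4}] r1c4's peers cover all but 4. So r1c4=4.
Step 7. [r3c3∈{3}] r3c3 is down to just 3. So r3c3=3.
Step 8. [r3c2∈{1}] r3c2's peers cover all but 1. So r3c2=1.
Step 9. [r1c2∈{3}] nothing but 3 survives at r1c2 ⇒ r1c2=3.

Answer: 2 3 1 4 / 1 4 2 3 / 4 1 3 2 / 3 2 4 1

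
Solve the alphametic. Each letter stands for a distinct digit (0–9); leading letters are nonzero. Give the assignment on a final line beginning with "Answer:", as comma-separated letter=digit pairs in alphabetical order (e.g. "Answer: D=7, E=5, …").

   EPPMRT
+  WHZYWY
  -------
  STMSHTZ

Step 1. [col 1: T + Y ≡ Z (mod 10)] several values work for Y in column 1 (T + Y ≡ Z (mod 10), carry-in 0); try Y=6, so Y=6.
Step 2. [col 1: T + Y ≡ Z (mod 10)] column 1 (T + Y ≡ Z (mod 10), carry-in 0) doesn't pin Z yet; pick Z=9 and continue, so Z=9.
Step 3. [col 1: T + Y ≡ Z (mod 10)] in column 1 we have T+Y≡Z with carry-in 0; given Y=6, Z=9 and digits 6,9 already taken and all letters distinct, that pins T to 3. So T=3.
Step 4. [S] adding two 6-digit numbers gives at most 6+1 digits, and here it does — S is that final carry and must be 1. So S=1.
Step 5. [col 2: R + W ≡ T (mod 10)] W=8 is one option consistent with column 2 (R + W ≡ T (mod 10), carry-in 0) — take it ⇒ W=8.
Step 6. [col 2: R + W ≡ T (mod 10)] column 2 reads R+W+carry(0)=T with W=8, T=3; with digits 1,3,6,8,9 already taken and all letters distinct, the only value for R is 5. So R=5.
Step 7. [col 3: M + Y ≡ H (mod 10)] column 3 (M + Y ≡ H (mod 10), carry-in 1) doesn't pin H yet; pick H=7 and continue, so H=7.
Step 8. [col 3: M + Y ≡ H (mod 10)] in column 3 we have M+Y≡H with carry-in 1; given Y=6, H=7 and digits 1,3,5,6,7,8,9 already taken and all letters distinct, that pins M to 0. So M=0.
Step 9. [col 4: P + Z ≡ S (mod 10)] column 4: given Z=9, S=1, carry-in 0, and digits 0,1,3,5,6,7,8,9 already taken and all letters distinct, P+Z≡S (mod 10) forces P=2 ⇒ P=2.
Step 10. [col 6: E + W ≡ T (mod 10)] column 6 reads E+W+carry(1)=T with W=8, T=3; with digits 0,1,2,3,5,6,7,8,9 already taken and all letters distinct, the only value for E is 4 ⇒ E=4.

Answer: E=4, H=7, M=0, P=2, R=5, S=1, T=3, W=8, Y=6, Z=9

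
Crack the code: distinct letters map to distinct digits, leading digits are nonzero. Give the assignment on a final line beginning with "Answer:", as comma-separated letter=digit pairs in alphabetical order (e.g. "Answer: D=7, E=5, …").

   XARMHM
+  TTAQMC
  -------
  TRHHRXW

Step 1. [col 1: M + C ≡ W (mod 10)] M=2 is one option consistent with column 1 (M + C ≡ W (mod 10), carry-in 0) — take it. So M=2.
Step 2. [col 1: M + C ≡ W (mod 10)] column 1 (M + C ≡ W (mod 10), carry-in 0) doesn't pin C yet; pick C=3 and continue, so C=3.
Step 3. [T] adding two 6-digit numbers gives at most 6+1 digits, and here it does — T is that final carry and must be 1, so T=1.
Step 4. [col 1: M + C ≡ W (mod 10)] column 1: given M=2, C=3, carry-in 0, and digits 1,2,3 already taken and all letters distinct, M+C≡W (mod 10) forces W=5 ⇒ W=5.
Step 5. [col 2: H + M ≡ X (mod 10)] column 2 (H + M ≡ X (mod 10), carry-in 0) doesn't pin X yet; pick X=9 and continue. So X=9.
Step 6. [col 2: H + M ≡ X (mod 10)] column 2 reads H+M+carry(0)=X with M=2, X=9; with digits 1,2,3,5,9 already taken and all letters distinct, the only value for H is 7, so H=7.
Step 7. [col 3: M + Q ≡ R (mod 10)] Q=8 is one option consistent with column 3 (M + Q ≡ R (mod 10), carry-in 0) — take it, so Q=8.
Step 8. [col 3: M + Q ≡ R (mod 10)] column 3 reads M+Q+carry(0)=R with M=2, Q=8; with digits 1,2,3,5,7,8,9 already taken and all letters distinct, the only value for R is 0. So R=0.
Step 9. [col 4: R + A ≡ H (mod 10)] column 4: given R=0, H=7, carry-in 1, and digits 0,1,2,3,5,7,8,9 already taken and all letters distinct, R+A≡H (mod 10) forces A=6, so A=6.

Answer: A=6, C=3, H=7, M=2, Q=8, R=0, T=1, W=5, X=9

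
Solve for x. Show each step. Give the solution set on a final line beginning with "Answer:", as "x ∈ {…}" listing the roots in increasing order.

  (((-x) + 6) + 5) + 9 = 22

Step 1. [(((-x) + 6) + 5) + 9 = 22] the outer +9 inverts by subtracting 9 ⇒ sub: ((-x) + 6) + 5 = 13.
Step 2. [((-x) + 6) + 5 = 13] the outer +5 inverts by subtracting 5 ⇒ sub: (-x) + 6 = 8.
Step 3. [(-x) + 6 = 8] peel the +6: subtract 6 from each side. So sub: -x = 2.
Step 4. [-x = 2] LHS negated; negate both sides, so neg: x = -2.

Answer: x ∈ {-2}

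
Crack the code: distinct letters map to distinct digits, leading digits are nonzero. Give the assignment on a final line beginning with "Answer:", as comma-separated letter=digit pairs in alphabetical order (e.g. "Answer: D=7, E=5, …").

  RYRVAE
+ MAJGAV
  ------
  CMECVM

Step 1. [col 1: E + V ≡ M (mod 10)] several values work for M in column 1 (E + V ≡ M (mod 10), carry-in 0); try M=5, so M=5.
Step 2. [col 1: E + V ≡ M (mod 10)] E=6 is one option consistent with column 1 (E + V ≡ M (mod 10), carry-in 0) — take it ⇒ E=6.
Step 3. [col 1: E + V ≡ M (mod 10)] from column 1 (E=6, M=5, carry-in 0, digits 5,6 already taken and all letters distinct): V must equal 9. So V=9.
Step 4. [col 2: A + A ≡ V (mod 10)] from column 2 (V=9, carry-in 1, digits 5,6,9 already taken and all letters distinct): A must equal 4 ⇒ A=4.
Step 5. [col 3: V + G ≡ C (mod 10)] several values work for G in column 3 (V + G ≡ C (mod 10), carry-in 0); try G=8, so G=8.
Step 6. [col 3: V + G ≡ C (mod 10)] in column 3 we have V+G≡C with carry-in 0; given V=9, G=8 and digits 4,5,6,8,9 already taken and all letters distinct, that pins C to 7, so C=7.
Step 7. [col 4: R + J ≡ E (mod 10)] several values work for J in column 4 (R + J ≡ E (mod 10), carry-in 1); try J=3, so J=3.
Step 8. [col 4: R + J ≡ E (mod 10)] column 4 reads R+J+carry(1)=E with J=3, E=6; with digits 3,4,5,6,7,8,9 already taken and all letters distinct, the only value for R is 2, so R=2.
Step 9. [col 5: Y + A ≡ M (mod 10)] in column 5 we have Y+A≡M with carry-in 0; given A=4, M=5 and digits 2,3,4,5,6,7,8,9 already taken and all letters distinct, that pins Y to 1 ⇒ Y=1.

Answer: A=4, C=7, E=6, G=8, J=3, M=5, R=2, V=9, Y=1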